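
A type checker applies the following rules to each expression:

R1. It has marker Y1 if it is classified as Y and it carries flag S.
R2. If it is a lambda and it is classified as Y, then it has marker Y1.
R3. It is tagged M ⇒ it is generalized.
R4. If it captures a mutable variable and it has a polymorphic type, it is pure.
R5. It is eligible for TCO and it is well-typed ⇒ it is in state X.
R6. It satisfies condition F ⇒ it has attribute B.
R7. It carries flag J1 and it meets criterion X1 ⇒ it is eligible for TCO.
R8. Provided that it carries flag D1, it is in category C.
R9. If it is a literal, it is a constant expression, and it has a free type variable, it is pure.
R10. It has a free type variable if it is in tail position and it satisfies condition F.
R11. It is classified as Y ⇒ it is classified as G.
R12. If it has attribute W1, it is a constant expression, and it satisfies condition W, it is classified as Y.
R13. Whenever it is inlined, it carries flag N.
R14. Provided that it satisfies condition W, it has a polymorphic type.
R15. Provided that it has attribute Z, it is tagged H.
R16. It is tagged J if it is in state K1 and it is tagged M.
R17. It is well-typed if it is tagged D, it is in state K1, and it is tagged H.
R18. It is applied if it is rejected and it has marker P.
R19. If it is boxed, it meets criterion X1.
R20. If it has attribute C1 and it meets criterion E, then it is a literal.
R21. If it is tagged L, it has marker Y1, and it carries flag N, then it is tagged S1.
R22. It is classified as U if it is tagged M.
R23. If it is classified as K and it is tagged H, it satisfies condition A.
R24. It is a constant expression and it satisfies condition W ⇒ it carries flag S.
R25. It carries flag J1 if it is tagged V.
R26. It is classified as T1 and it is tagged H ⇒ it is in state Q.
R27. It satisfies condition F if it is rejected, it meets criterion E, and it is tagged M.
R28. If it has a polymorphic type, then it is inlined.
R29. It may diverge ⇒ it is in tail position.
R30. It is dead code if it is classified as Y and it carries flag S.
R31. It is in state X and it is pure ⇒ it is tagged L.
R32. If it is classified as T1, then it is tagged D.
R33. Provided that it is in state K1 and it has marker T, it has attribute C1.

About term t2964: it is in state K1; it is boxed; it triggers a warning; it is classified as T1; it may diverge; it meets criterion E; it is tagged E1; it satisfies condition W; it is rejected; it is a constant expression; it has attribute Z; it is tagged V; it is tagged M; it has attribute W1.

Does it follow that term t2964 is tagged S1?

Forward chaining from the given facts derives: is generalized, is classified as Y, has a polymorphic type, is tagged H, is tagged J, meets criterion X1, is classified as U, carries flag S, carries flag J1, is in state Q, satisfies condition F, is inlined, is in tail position, is dead code, is tagged D, has marker Y1, has attribute B, is eligible for TCO, has a free type variable, is classified as G, carries flag N, is well-typed, is in state X.
The only rule concluding "it is tagged S1" is R21, which needs "it is tagged L"; that is never established.

No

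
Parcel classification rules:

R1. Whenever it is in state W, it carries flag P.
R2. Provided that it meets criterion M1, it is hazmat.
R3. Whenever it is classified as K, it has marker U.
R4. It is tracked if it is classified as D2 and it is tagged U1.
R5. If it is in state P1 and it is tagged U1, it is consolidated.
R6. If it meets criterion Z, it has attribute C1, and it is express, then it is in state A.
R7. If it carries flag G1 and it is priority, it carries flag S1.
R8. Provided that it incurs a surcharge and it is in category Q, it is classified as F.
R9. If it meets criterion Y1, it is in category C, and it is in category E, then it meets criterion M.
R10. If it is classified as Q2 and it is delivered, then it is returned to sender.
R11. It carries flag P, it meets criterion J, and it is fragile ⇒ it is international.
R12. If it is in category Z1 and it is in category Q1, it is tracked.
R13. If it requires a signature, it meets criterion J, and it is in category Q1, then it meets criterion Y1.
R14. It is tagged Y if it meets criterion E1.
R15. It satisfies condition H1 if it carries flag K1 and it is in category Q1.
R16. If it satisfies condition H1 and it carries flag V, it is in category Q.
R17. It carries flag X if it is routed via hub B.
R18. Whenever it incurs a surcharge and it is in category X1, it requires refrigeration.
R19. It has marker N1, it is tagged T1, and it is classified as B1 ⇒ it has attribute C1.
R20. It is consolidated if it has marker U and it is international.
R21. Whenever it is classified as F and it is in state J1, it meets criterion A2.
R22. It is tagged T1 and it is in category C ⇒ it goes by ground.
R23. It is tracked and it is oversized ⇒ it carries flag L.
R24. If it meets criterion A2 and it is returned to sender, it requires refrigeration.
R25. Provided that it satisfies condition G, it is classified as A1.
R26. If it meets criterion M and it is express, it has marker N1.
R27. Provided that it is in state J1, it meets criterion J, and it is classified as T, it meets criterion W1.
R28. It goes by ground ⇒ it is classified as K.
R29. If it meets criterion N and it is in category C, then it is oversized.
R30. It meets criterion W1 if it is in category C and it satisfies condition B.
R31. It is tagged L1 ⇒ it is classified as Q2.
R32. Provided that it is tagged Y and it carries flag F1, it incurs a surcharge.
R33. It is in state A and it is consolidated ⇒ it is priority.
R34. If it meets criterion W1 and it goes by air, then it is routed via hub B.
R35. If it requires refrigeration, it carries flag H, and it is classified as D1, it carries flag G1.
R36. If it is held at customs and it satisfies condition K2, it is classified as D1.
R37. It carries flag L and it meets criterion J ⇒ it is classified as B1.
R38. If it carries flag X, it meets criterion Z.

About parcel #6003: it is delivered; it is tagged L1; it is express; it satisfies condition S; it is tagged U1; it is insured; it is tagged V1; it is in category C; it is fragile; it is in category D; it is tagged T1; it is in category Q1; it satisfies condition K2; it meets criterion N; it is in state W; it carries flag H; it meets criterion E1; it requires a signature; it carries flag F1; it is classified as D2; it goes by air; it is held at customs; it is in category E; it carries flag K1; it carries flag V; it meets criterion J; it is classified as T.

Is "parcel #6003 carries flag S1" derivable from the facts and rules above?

No

Forward chaining from the given facts derives: carries flag P, is tracked, is international, meets criterion Y1, is tagged Y, satisfies condition H1, is in category Q, goes by ground, is classified as K, is oversized, is classified as Q2, incurs a surcharge, is classified as D1, has marker U, is classified as F, meets criterion M, is returned to sender, is consolidated, carries flag L, has marker N1, is classified as B1, has attribute C1.
The only rule concluding "it carries flag S1" is R7, which needs "it carries flag G1"; that is never established.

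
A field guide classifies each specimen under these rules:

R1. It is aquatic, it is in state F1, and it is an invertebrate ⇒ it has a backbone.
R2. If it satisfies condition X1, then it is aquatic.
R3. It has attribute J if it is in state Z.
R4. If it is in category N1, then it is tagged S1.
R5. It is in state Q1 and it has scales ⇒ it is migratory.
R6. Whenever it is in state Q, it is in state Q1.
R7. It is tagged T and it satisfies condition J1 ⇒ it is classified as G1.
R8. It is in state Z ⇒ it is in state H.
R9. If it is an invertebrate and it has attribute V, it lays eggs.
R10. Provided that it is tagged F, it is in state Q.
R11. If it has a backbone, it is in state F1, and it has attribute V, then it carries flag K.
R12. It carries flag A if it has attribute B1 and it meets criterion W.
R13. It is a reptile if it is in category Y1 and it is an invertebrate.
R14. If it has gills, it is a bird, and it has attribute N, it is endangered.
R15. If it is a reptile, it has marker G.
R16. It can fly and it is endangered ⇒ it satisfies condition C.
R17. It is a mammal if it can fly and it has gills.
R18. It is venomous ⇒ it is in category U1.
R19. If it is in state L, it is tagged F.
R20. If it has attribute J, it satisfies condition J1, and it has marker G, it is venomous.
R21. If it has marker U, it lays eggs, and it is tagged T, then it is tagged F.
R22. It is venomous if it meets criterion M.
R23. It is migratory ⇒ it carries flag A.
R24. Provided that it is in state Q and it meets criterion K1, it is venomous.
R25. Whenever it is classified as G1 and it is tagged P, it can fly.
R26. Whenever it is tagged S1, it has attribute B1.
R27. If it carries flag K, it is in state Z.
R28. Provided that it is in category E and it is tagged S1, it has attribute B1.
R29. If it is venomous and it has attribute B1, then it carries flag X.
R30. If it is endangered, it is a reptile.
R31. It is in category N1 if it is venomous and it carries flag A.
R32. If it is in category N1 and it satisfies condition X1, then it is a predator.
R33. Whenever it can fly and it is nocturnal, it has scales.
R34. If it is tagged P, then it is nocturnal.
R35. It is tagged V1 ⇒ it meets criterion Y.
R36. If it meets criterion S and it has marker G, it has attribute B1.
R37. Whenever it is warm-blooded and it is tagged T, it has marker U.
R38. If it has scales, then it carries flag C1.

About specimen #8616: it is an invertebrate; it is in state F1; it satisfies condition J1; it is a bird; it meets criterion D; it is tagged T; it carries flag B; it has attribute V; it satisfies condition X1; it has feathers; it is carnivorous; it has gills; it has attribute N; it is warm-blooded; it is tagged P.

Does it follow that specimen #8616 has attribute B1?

Yes

By R2 (it satisfies condition X1): it is aquatic.
By R7 (it is tagged T, it satisfies condition J1): it is classified as G1.
By R9 (it is an invertebrate, it has attribute V): it lays eggs.
By R14 (it has gills, it is a bird, it has attribute N): it is endangered.
By R25 (it is classified as G1, it is tagged P): it can fly.
By R30 (it is endangered): it is a reptile.
By R34 (it is tagged P): it is nocturnal.
By R37 (it is warm-blooded, it is tagged T): it has marker U.
By R1 (it is aquatic, it is in state F1, it is an invertebrate): it has a backbone.
By R11 (it has a backbone, it is in state F1, it has attribute V): it carries flag K.
By R15 (it is a reptile): it has marker G.
By R21 (it has marker U, it lays eggs, it is tagged T): it is tagged F.
By R27 (it carries flag K): it is in state Z.
By R33 (it can fly, it is nocturnal): it has scales.
By R3 (it is in state Z): it has attribute J.
By R10 (it is tagged F): it is in state Q.
By R20 (it has attribute J, it satisfies condition J1, it has marker G): it is venomous.
By R6 (it is in state Q): it is in state Q1.
By R5 (it is in state Q1, it has scales): it is migratory.
By R23 (it is migratory): it carries flag A.
By R31 (it is venomous, it carries flag A): it is in category N1.
By R4 (it is in category N1): it is tagged S1.
By R26 (it is tagged S1): it has attribute B1.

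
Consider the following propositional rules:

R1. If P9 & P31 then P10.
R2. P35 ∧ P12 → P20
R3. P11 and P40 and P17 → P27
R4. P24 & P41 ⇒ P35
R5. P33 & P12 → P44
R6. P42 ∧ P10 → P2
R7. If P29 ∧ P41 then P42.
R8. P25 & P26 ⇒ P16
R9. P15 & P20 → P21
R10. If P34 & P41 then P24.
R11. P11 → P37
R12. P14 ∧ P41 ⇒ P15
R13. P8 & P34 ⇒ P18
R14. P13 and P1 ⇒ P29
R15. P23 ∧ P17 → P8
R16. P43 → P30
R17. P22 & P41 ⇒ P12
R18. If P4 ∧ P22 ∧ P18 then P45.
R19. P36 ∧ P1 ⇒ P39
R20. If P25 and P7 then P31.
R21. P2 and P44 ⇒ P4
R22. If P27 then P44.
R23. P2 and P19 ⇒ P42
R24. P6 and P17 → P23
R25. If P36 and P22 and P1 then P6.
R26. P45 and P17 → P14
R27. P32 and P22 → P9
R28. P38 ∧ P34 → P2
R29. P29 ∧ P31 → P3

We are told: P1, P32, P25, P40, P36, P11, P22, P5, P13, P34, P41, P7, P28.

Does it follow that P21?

No

Forward chaining from the given facts derives: P24, P37, P29, P12, P39, P31, P6, P9, P3, P10, P35, P42, P20, P2.
The only rule concluding P21 is R9, which needs P15; that is never established.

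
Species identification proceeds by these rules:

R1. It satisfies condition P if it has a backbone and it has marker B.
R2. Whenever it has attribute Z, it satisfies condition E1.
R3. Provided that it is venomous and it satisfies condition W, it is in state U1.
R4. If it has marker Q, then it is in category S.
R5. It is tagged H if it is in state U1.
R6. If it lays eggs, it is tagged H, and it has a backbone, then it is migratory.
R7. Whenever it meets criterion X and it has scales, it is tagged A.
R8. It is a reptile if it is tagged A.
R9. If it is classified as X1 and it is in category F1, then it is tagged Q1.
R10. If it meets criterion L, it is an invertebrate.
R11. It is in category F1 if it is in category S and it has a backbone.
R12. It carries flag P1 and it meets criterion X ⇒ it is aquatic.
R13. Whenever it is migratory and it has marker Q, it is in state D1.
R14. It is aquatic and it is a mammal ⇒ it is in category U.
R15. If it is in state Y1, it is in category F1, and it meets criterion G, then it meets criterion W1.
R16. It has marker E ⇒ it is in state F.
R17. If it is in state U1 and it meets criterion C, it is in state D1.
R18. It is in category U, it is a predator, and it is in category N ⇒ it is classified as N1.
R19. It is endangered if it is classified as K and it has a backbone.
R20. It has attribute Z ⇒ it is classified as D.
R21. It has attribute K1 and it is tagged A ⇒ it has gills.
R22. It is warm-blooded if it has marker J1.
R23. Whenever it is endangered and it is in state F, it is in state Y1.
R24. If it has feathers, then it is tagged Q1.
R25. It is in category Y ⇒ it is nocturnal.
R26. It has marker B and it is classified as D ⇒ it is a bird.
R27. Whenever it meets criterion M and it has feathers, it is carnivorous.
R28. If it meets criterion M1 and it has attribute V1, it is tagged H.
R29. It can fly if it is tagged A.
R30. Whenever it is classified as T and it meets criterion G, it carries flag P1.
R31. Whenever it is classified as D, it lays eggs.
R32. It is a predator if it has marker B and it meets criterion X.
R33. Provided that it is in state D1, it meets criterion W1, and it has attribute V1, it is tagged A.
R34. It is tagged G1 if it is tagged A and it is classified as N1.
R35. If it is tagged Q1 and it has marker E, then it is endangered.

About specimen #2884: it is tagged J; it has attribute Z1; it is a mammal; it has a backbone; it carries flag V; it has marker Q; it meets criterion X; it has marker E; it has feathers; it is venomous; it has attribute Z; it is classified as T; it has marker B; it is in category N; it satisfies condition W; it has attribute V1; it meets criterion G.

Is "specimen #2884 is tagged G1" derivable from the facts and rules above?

Yes

By R3 (it is venomous, it satisfies condition W): it is in state U1.
By R4 (it has marker Q): it is in category S.
By R5 (it is in state U1): it is tagged H.
By R11 (it is in category S, it has a backbone): it is in category F1.
By R16 (it has marker E): it is in state F.
By R20 (it has attribute Z): it is classified as D.
By R24 (it has feathers): it is tagged Q1.
By R30 (it is classified as T, it meets criterion G): it carries flag P1.
By R31 (it is classified as D): it lays eggs.
By R32 (it has marker B, it meets criterion X): it is a predator.
By R35 (it is tagged Q1, it has marker E): it is endangered.
By R6 (it lays eggs, it is tagged H, it has a backbone): it is migratory.
By R12 (it carries flag P1, it meets criterion X): it is aquatic.
By R13 (it is migratory, it has marker Q): it is in state D1.
By R14 (it is aquatic, it is a mammal): it is in category U.
By R18 (it is in category U, it is a predator, it is in category N): it is classified as N1.
By R23 (it is endangered, it is in state F): it is in state Y1.
By R15 (it is in state Y1, it is in category F1, it meets criterion G): it meets criterion W1.
By R33 (it is in state D1, it meets criterion W1, it has attribute V1): it is tagged A.
By R34 (it is tagged A, it is classified as N1): it is tagged G1.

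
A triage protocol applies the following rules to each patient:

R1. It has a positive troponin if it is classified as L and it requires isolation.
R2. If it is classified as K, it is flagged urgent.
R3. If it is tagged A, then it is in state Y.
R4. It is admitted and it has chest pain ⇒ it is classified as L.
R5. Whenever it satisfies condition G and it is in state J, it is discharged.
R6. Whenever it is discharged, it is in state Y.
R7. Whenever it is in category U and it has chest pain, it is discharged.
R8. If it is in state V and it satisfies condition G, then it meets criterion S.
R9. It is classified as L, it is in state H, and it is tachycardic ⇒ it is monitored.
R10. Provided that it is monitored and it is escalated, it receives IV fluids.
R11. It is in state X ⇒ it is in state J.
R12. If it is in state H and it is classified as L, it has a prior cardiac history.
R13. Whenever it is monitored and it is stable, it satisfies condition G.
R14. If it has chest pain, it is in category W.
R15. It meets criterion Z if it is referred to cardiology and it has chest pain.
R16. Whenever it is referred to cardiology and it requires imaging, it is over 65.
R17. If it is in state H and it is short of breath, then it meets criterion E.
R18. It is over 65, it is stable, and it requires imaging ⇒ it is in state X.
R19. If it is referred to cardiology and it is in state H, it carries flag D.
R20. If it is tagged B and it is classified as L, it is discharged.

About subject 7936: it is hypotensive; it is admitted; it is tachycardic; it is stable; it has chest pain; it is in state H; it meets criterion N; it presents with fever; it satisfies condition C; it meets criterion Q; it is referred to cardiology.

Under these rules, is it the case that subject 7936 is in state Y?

Forward chaining from the given facts derives: is classified as L, is monitored, has a prior cardiac history, satisfies condition G, is in category W, meets criterion Z, carries flag D.
Rules concluding "it is in state Y": R3 needs "it is tagged A"; R6 needs "it is discharged" — none of these are established.

No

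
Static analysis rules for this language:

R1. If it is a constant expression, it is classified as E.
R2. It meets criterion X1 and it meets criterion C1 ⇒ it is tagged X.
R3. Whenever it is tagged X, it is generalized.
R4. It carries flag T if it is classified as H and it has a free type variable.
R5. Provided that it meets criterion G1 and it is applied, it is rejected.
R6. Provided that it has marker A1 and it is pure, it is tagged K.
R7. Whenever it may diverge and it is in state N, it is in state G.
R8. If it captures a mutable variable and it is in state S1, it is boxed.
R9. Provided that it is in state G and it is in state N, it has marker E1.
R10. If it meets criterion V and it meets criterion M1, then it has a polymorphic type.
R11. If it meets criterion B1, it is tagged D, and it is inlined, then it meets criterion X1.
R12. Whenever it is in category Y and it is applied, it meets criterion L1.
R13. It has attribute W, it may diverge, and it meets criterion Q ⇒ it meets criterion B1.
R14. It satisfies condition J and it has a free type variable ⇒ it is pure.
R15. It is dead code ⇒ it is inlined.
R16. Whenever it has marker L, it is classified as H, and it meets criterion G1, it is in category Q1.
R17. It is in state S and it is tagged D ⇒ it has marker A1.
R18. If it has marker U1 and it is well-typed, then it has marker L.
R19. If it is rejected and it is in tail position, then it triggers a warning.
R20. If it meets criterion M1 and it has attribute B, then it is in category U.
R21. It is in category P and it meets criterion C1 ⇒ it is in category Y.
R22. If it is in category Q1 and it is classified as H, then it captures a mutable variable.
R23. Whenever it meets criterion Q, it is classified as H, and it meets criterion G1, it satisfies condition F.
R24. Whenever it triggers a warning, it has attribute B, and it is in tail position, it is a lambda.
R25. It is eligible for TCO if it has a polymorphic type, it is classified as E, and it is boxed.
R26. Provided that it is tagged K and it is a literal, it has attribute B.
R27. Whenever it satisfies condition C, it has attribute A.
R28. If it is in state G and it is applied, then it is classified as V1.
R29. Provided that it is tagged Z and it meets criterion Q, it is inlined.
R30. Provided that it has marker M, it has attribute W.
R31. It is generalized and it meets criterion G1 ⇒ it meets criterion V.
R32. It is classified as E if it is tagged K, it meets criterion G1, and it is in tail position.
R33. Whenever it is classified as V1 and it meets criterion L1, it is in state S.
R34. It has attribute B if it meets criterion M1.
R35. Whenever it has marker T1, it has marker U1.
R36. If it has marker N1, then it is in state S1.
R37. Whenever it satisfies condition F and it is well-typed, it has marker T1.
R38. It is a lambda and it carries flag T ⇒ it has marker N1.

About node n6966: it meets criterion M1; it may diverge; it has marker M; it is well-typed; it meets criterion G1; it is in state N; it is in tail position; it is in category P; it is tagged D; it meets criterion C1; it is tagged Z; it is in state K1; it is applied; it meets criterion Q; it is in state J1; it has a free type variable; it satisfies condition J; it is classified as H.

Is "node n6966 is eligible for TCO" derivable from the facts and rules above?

By R4 (it is classified as H, it has a free type variable): it carries flag T.
By R5 (it meets criterion G1, it is applied): it is rejected.
By R7 (it may diverge, it is in state N): it is in state G.
By R14 (it satisfies condition J, it has a free type variable): it is pure.
By R19 (it is rejected, it is in tail position): it triggers a warning.
By R21 (it is in category P, it meets criterion C1): it is in category Y.
By R23 (it meets criterion Q, it is classified as H, it meets criterion G1): it satisfies condition F.
By R28 (it is in state G, it is applied): it is classified as V1.
By R29 (it is tagged Z, it meets criterion Q): it is inlined.
By R30 (it has marker M): it has attribute W.
By R34 (it meets criterion M1): it has attribute B.
By R37 (it satisfies condition F, it is well-typed): it has marker T1.
By R12 (it is in category Y, it is applied): it meets criterion L1.
By R13 (it has attribute W, it may diverge, it meets criterion Q): it meets criterion B1.
By R24 (it triggers a warning, it has attribute B, it is in tail position): it is a lambda.
By R33 (it is classified as V1, it meets criterion L1): it is in state S.
By R35 (it has marker T1): it has marker U1.
By R38 (it is a lambda, it carries flag T): it has marker N1.
By R11 (it meets criterion B1, it is tagged D, it is inlined): it meets criterion X1.
By R17 (it is in state S, it is tagged D): it has marker A1.
By R18 (it has marker U1, it is well-typed): it has marker L.
By R36 (it has marker N1): it is in state S1.
By R2 (it meets criterion X1, it meets criterion C1): it is tagged X.
By R3 (it is tagged X): it is generalized.
By R6 (it has marker A1, it is pure): it is tagged K.
By R16 (it has marker L, it is classified as H, it meets criterion G1): it is in category Q1.
By R22 (it is in category Q1, it is classified as H): it captures a mutable variable.
By R31 (it is generalized, it meets criterion G1): it meets criterion V.
By R32 (it is tagged K, it meets criterion G1, it is in tail position): it is classified as E.
By R8 (it captures a mutable variable, it is in state S1): it is boxed.
By R10 (it meets criterion V, it meets criterion M1): it has a polymorphic type.
By R25 (it has a polymorphic type, it is classified as E, it is boxed): it is eligible for TCO.

Yes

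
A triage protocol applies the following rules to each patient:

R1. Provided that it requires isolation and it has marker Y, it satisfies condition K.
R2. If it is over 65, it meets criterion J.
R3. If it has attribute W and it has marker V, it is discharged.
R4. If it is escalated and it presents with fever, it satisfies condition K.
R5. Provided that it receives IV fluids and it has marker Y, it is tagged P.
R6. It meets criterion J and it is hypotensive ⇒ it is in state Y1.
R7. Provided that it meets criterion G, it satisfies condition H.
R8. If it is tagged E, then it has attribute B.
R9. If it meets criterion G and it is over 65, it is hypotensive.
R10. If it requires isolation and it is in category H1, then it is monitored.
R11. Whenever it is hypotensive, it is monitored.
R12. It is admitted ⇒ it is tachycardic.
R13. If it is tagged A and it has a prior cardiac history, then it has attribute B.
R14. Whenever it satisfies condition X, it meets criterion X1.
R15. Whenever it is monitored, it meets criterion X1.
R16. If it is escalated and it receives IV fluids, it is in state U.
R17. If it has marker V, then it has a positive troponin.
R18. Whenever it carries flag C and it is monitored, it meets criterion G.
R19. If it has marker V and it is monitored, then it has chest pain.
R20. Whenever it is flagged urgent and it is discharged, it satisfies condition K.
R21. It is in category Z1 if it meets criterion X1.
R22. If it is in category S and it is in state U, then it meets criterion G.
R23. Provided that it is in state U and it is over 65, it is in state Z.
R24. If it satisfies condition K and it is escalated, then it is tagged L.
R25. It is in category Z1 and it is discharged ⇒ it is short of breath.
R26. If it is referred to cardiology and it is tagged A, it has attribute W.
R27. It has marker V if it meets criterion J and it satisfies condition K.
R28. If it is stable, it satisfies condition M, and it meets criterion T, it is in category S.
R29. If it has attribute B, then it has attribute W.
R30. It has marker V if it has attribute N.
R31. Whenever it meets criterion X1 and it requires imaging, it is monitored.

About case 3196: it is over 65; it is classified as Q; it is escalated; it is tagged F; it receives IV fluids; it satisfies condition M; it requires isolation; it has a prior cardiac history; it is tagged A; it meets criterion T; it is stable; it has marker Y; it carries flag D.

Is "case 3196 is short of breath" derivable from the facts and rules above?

Yes

By R1 (it requires isolation, it has marker Y): it satisfies condition K.
By R2 (it is over 65): it meets criterion J.
By R13 (it is tagged A, it has a prior cardiac history): it has attribute B.
By R16 (it is escalated, it receives IV fluids): it is in state U.
By R27 (it meets criterion J, it satisfies condition K): it has marker V.
By R28 (it is stable, it satisfies condition M, it meets criterion T): it is in category S.
By R29 (it has attribute B): it has attribute W.
By R3 (it has attribute W, it has marker V): it is discharged.
By R22 (it is in category S, it is in state U): it meets criterion G.
By R9 (it meets criterion G, it is over 65): it is hypotensive.
By R11 (it is hypotensive): it is monitored.
By R15 (it is monitored): it meets criterion X1.
By R21 (it meets criterion X1): it is in category Z1.
By R25 (it is in category Z1, it is discharged): it is short of breath.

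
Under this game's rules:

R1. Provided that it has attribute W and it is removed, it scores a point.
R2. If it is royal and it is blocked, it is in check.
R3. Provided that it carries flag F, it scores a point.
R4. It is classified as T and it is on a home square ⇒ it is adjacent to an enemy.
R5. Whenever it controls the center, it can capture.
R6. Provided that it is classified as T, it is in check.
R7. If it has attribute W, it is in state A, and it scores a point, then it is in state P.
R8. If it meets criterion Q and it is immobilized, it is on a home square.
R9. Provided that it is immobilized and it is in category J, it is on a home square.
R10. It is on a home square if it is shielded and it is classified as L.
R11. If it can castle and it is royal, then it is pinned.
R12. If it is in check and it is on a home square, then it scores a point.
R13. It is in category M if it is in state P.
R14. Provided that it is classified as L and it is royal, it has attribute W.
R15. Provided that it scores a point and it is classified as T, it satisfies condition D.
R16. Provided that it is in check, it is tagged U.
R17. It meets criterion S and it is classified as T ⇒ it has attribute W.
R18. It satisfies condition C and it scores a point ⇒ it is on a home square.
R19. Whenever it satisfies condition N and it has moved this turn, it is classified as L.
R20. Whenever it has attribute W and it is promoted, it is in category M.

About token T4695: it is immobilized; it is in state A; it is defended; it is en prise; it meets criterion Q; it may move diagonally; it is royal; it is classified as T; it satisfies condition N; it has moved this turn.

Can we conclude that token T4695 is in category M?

Yes

By R6 (it is classified as T): it is in check.
By R8 (it meets criterion Q, it is immobilized): it is on a home square.
By R12 (it is in check, it is on a home square): it scores a point.
By R19 (it satisfies condition N, it has moved this turn): it is classified as L.
By R14 (it is classified as L, it is royal): it has attribute W.
By R7 (it has attribute W, it is in state A, it scores a point): it is in state P.
By R13 (it is in state P): it is in category M.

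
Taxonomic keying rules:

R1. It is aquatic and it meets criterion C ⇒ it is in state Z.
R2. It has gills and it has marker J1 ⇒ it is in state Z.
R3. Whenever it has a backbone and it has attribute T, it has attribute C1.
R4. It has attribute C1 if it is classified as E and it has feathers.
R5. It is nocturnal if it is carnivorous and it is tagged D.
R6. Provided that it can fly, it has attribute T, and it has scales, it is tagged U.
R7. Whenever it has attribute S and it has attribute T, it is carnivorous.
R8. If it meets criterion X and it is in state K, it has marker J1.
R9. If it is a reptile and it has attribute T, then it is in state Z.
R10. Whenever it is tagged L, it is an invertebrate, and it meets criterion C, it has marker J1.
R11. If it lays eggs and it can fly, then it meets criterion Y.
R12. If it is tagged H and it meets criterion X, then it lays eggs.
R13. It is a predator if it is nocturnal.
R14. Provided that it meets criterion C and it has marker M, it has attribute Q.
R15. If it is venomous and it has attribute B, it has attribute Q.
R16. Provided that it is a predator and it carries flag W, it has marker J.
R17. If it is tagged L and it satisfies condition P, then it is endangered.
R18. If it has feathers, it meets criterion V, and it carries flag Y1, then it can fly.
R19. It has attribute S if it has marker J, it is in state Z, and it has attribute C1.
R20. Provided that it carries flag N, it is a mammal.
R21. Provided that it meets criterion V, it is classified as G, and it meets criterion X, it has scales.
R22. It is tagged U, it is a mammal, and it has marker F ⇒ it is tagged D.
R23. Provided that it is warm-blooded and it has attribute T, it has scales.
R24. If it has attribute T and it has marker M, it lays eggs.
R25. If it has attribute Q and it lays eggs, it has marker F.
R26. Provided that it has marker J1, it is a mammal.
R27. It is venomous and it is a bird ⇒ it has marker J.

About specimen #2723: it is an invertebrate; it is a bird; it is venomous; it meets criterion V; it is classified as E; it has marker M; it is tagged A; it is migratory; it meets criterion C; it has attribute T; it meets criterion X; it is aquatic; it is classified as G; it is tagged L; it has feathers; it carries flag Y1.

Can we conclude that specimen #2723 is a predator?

Yes

By R1 (it is aquatic, it meets criterion C): it is in state Z.
By R4 (it is classified as E, it has feathers): it has attribute C1.
By R10 (it is tagged L, it is an invertebrate, it meets criterion C): it has marker J1.
By R14 (it meets criterion C, it has marker M): it has attribute Q.
By R18 (it has feathers, it meets criterion V, it carries flag Y1): it can fly.
By R21 (it meets criterion V, it is classified as G, it meets criterion X): it has scales.
By R24 (it has attribute T, it has marker M): it lays eggs.
By R25 (it has attribute Q, it lays eggs): it has marker F.
By R26 (it has marker J1): it is a mammal.
By R27 (it is venomous, it is a bird): it has marker J.
By R6 (it can fly, it has attribute T, it has scales): it is tagged U.
By R19 (it has marker J, it is in state Z, it has attribute C1): it has attribute S.
By R22 (it is tagged U, it is a mammal, it has marker F): it is tagged D.
By R7 (it has attribute S, it has attribute T): it is carnivorous.
By R5 (it is carnivorous, it is tagged D): it is nocturnal.
By R13 (it is nocturnal): it is a predator.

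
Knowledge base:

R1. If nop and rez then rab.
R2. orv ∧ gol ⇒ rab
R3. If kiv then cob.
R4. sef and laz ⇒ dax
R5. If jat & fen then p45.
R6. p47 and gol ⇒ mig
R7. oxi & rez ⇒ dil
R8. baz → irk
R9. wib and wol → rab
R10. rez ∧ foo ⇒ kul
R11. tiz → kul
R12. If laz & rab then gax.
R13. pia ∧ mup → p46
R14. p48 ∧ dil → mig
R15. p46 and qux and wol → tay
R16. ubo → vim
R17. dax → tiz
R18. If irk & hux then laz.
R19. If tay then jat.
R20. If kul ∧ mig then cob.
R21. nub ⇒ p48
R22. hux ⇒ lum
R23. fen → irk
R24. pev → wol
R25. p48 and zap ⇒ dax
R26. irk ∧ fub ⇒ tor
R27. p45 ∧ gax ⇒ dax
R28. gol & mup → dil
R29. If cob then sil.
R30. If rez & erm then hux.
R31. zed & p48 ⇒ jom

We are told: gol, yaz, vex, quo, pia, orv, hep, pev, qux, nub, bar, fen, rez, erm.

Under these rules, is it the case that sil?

Forward chaining from the given facts derives: rab, p48, irk, wol, hux, laz, lum, gax.
The only rule concluding sil is R29, which needs cob; that is never established.

No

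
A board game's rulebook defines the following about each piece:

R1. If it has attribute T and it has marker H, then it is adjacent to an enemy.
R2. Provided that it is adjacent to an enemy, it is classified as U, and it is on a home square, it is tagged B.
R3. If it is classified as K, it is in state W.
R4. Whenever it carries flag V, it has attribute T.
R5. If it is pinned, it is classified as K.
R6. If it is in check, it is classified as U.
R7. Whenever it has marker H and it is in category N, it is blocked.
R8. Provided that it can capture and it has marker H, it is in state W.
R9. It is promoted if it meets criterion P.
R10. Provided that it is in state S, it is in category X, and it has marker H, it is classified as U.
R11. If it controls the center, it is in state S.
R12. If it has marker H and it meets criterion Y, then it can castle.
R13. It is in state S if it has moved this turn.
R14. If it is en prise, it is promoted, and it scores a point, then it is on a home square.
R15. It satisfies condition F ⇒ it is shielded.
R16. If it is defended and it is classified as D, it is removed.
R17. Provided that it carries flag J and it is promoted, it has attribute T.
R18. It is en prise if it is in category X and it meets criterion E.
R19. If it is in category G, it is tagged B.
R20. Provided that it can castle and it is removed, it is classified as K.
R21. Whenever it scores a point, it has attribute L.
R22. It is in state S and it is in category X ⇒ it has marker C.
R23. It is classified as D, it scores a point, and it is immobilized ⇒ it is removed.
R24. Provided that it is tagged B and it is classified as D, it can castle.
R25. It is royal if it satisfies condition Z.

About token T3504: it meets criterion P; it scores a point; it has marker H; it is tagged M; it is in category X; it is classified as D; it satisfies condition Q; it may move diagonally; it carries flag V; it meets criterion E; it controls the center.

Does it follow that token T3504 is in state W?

No

Forward chaining from the given facts derives: has attribute T, is promoted, is in state S, is en prise, has attribute L, has marker C, is adjacent to an enemy, is classified as U, is on a home square, is tagged B, can castle.
Rules concluding "it is in state W": R3 needs "it is classified as K"; R8 needs "it can capture" — none of these are established.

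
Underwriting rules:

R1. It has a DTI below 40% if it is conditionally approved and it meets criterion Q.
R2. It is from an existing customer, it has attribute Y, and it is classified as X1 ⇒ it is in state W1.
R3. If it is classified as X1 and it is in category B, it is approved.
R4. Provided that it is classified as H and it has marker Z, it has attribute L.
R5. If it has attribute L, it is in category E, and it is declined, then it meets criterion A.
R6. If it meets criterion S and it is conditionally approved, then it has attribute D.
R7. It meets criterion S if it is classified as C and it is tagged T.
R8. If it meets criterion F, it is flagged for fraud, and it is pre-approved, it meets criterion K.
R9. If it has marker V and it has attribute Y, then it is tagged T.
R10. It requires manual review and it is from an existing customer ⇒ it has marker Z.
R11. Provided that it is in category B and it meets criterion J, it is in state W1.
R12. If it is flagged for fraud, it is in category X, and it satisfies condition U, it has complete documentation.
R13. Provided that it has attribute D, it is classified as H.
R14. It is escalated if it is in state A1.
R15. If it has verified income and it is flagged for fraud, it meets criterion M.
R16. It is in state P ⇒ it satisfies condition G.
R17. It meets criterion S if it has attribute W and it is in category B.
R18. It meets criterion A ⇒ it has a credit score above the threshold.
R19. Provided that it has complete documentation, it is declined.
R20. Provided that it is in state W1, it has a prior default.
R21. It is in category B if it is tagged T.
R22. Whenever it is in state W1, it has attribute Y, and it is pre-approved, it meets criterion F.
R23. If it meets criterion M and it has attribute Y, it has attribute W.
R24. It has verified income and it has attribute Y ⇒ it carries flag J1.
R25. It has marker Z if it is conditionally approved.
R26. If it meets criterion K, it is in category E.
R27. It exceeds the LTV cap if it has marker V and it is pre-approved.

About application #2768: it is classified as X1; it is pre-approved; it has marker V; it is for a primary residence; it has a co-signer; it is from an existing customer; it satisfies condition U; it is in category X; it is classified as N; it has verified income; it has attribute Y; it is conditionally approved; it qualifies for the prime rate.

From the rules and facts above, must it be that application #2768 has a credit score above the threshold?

No

Forward chaining from the given facts derives: is in state W1, is tagged T, has a prior default, is in category B, meets criterion F, carries flag J1, has marker Z, exceeds the LTV cap, is approved.
The only rule concluding "it has a credit score above the threshold" is R18, which needs "it meets criterion A"; that is never established.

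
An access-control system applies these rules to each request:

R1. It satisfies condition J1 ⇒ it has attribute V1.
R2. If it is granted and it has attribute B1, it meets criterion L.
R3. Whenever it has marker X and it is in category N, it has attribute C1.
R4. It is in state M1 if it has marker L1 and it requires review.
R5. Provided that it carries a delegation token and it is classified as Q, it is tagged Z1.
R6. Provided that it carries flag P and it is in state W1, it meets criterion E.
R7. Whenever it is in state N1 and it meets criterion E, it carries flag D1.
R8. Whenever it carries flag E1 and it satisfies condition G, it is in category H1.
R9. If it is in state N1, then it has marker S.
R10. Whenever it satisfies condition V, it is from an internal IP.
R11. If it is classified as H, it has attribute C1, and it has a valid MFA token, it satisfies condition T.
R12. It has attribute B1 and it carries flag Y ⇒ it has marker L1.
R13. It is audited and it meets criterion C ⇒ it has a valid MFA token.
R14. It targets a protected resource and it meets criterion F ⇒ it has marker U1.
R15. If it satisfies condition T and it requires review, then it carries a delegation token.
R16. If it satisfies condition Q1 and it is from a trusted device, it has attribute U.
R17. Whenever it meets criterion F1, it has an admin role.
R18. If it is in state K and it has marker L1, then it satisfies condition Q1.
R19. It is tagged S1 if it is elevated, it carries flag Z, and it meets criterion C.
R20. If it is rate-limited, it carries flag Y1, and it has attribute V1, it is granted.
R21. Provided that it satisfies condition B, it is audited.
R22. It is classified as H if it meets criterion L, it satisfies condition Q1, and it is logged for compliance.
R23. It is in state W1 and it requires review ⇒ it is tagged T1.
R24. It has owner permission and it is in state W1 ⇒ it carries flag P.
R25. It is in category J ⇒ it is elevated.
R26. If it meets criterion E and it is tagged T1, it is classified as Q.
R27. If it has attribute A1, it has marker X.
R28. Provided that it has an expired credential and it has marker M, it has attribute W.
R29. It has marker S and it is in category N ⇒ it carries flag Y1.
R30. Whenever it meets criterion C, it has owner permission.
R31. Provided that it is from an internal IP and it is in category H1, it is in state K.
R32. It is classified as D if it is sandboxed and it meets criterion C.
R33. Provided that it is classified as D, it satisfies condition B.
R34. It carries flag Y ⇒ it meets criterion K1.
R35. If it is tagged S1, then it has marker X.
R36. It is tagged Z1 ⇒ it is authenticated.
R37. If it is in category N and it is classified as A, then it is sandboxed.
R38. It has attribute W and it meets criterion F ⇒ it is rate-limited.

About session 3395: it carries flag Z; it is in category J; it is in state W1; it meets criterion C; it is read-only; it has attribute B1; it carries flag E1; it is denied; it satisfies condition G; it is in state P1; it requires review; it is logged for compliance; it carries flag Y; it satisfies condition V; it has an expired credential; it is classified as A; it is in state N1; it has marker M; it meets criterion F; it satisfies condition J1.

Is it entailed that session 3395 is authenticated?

No

Forward chaining from the given facts derives: has attribute V1, is in category H1, has marker S, is from an internal IP, has marker L1, is tagged T1, is elevated, has attribute W, has owner permission, is in state K, meets criterion K1, is rate-limited, is in state M1, satisfies condition Q1, is tagged S1, carries flag P, has marker X, meets criterion E, carries flag D1, is classified as Q.
The only rule concluding "it is authenticated" is R36, which needs "it is tagged Z1"; that is never established.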